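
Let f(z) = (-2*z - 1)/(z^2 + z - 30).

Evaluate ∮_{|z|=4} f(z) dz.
0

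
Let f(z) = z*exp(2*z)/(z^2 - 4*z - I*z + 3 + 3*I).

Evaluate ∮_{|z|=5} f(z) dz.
By the residue theorem, ∮_C f(z) dz = 2πi · (sum of the residues of f at the poles inside |z| = 5).

The denominator factors as (z - 3)*(z - 1 - I), so the singularities of f are simple poles at z = 3, z = 1 + I.
  |3|² = 9 < 25 = 5², so this pole is inside the contour.
  |1 + I|² = 2 < 25 = 5², so this pole is inside the contour.

With P(z) = z*exp(2*z) and Q(z) = z^2 - 4*z - I*z + 3 + 3*I, each pole is simple, so Res(f, z₀) = P(z₀)/Q'(z₀) with Q'(z) = 2*z - 4 - I.
  Res(f, 3) = P(3)/Q'(3) = (3*exp(6))/(2 - I) = (6/5 + 3*I/5)*exp(6)
  Res(f, 1 + I) = P(1 + I)/Q'(1 + I) = ((1 + I)*exp(2 + 2*I))/(-2 + I) = (-1/5 - 3*I/5)*exp(2 + 2*I)

Sum of residues inside C: (-1/5 - 3*I/5)*exp(2 + 2*I) + (6/5 + 3*I/5)*exp(6)
∮_C f(z) dz = 2πi · ((-1/5 - 3*I/5)*exp(2 + 2*I) + (6/5 + 3*I/5)*exp(6)) = pi*(6/5 - 2*I/5)*exp(2 + 2*I) + pi*(-6/5 + 12*I/5)*exp(6)

Final answer: pi*(6/5 - 2*I/5)*exp(2 + 2*I) + pi*(-6/5 + 12*I/5)*exp(6)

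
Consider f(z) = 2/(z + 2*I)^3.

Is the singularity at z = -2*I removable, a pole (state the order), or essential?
Write f(z) = g(z)/(z + 2*I)^3 with g(z) = 2.
g is entire and g(-2*I) = 2 ≠ 0, so no factor of (z + 2*I) cancels: the Laurent expansion of f about z = -2*I starts at the power -3, i.e. lim_{z→z₀} (z - z₀)^3 f(z) = 2 is finite and nonzero.
So z = -2*I is a pole of order 3.

Final answer: pole of order 3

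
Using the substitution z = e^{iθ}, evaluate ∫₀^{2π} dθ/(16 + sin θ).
2*sqrt(255)*pi/255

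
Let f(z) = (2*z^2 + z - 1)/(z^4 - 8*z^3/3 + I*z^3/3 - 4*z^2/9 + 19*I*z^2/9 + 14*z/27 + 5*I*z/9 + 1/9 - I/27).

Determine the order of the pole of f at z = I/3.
2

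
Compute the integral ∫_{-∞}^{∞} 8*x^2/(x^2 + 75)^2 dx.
4*sqrt(3)*pi/15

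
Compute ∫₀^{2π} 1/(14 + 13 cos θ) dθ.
Let J = ∫₀^{2π} dθ/(14 + 13 cos θ).
Put z = e^{iθ}: then cos θ = (z + 1/z)/2, dθ = dz/(iz), and z runs once counterclockwise around |z| = 1:
  J = ∮_{|z|=1} 1/(14 + 13*(z + 1/z)/2) · dz/(iz) = (2/i) ∮_{|z|=1} dz/(13*z^2 + 28*z + 13).
The roots of 13*z^2 + 28*z + 13 are z = (-14 ± sqrt(14^2 - 13^2))/13, with sqrt(27) = 3*sqrt(3); their product is 1, so only z₊ = -14/13 + 3*sqrt(3)/13 lies inside the unit circle (z₋ = -14/13 - 3*sqrt(3)/13 lies outside).
z₊ is a simple zero of q(z) = 13*z^2 + 28*z + 13, so Res(1/q, z₊) = 1/q'(z₊) with q'(z) = 26*z + 28; and q'(z₊) = 13*(z₊ - z₋) = 6*sqrt(3).
Therefore J = (2/i) · 2πi · 1/(6*sqrt(3)) = 2*pi/(3*sqrt(3)) = 2*sqrt(3)*pi/9

Final answer: 2*sqrt(3)*pi/9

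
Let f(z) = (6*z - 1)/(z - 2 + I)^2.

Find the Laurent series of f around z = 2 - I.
(11 - 6*I)/(z - 2 + I)^2 + 6/(z - 2 + I)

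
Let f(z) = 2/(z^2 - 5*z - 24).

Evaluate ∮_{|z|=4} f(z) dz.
-4*I*pi/11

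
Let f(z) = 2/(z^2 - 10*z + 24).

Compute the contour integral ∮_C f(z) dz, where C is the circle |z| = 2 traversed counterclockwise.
By the residue theorem, ∮_C f(z) dz = 2πi · (sum of the residues of f at the poles inside |z| = 2).

The denominator factors as (z - 4)*(z - 6), so the singularities of f are simple poles at z = 4, z = 6.
  |4|² = 16 > 4 = 2², so this pole is outside the contour.
  |6|² = 36 > 4 = 2², so this pole is outside the contour.

No pole lies inside the contour, so f is analytic on and inside C and the integral is 0 (Cauchy's theorem).

Final answer: 0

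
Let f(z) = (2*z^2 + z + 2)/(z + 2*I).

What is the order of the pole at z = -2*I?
Factor the denominator:
  z + 2*I = (z + 2*I)

The numerator P(z) = 2*z^2 + z + 2 has P(-2*I) = -6 - 2*I ≠ 0, so no factor of (z + 2*I) cancels.
Near z = -2*I we can therefore write f(z) = g(z)/(z + 2*I) with g analytic at -2*I and g(-2*I) ≠ 0 (g is just the numerator).

Hence z = -2*I is a pole of order 1.

Final answer: 1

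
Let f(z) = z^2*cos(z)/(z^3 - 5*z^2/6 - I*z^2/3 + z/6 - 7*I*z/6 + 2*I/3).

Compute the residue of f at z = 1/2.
Write f(z) = P(z)/Q(z) with P(z) = z^2*cos(z) and Q(z) = z^3 - 5*z^2/6 - I*z^2/3 + z/6 - 7*I*z/6 + 2*I/3.
The denominator factors as Q(z) = (z - 1 - I)*(z + 2/3 + 2*I/3)*(z - 1/2), so z = 1/2 is a simple zero of Q and P is analytic there; z = 1/2 is therefore a simple pole and
  Res(f, z₀) = P(z₀)/Q'(z₀).

Q'(z) = 3*z^2 - 5*z/3 - 2*I*z/3 + 1/6 - 7*I/6, so Q'(1/2) = 1/12 - 3*I/2.
P(1/2) = cos(1/2)/4.

Res(f, 1/2) = (cos(1/2)/4)/(1/12 - 3*I/2) = (3/325 + 54*I/325)*cos(1/2)

Final answer: (3/325 + 54*I/325)*cos(1/2)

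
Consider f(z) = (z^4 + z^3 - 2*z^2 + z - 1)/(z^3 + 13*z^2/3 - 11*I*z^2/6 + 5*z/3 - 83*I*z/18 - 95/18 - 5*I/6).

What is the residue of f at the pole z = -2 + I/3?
Write f(z) = P(z)/Q(z) with P(z) = z^4 + z^3 - 2*z^2 + z - 1 and Q(z) = z^3 + 13*z^2/3 - 11*I*z^2/6 + 5*z/3 - 83*I*z/18 - 95/18 - 5*I/6.
The denominator factors as Q(z) = (z + 2 - I/3)*(z - 2/3 - I/2)*(z + 3 - I), so z = -2 + I/3 is a simple zero of Q and P is analytic there; z = -2 + I/3 is therefore a simple pole and
  Res(f, z₀) = P(z₀)/Q'(z₀).

Q'(z) = 3*z^2 + 26*z/3 - 11*I*z/3 + 5/3 - 83*I/18, so Q'(-2 + I/3) = -25/9 + 29*I/18.
P(-2 + I/3) = -386/81 - 92*I/27.

Res(f, -2 + I/3) = (-386/81 - 92*I/27)/(-25/9 + 29*I/18) = 22592/30069 + 49988*I/30069

Final answer: 22592/30069 + 49988*I/30069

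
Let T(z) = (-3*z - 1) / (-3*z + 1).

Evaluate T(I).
Substitute z = I:
  numerator:   -3*(I) - 1 = -1 - 3*I
  denominator: -3*(I) + 1 = 1 - 3*I
T(I) = (-1 - 3*I)/(1 - 3*I); multiplying numerator and denominator by the conjugate 1 + 3*I gives (8 - 6*I)/10 = 4/5 - 3*I/5

Final answer: 4/5 - 3*I/5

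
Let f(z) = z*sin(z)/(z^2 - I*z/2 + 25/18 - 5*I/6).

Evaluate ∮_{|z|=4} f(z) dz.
By the residue theorem, ∮_C f(z) dz = 2πi · (sum of the residues of f at the poles inside |z| = 4).

The denominator factors as (z + 1/3 + I)*(z - 1/3 - 3*I/2), so the singularities of f are simple poles at z = -1/3 - I, z = 1/3 + 3*I/2.
  |-1/3 - I|² = 10/9 < 16 = 4², so this pole is inside the contour.
  |1/3 + 3*I/2|² = 85/36 < 16 = 4², so this pole is inside the contour.

With P(z) = z*sin(z) and Q(z) = z^2 - I*z/2 + 25/18 - 5*I/6, each pole is simple, so Res(f, z₀) = P(z₀)/Q'(z₀) with Q'(z) = 2*z - I/2.
  Res(f, -1/3 - I) = P(-1/3 - I)/Q'(-1/3 - I) = ((1/3 + I)*sin(1/3 + I))/(-2/3 - 5*I/2) = (-98/241 + 6*I/241)*sin(1/3 + I)
  Res(f, 1/3 + 3*I/2) = P(1/3 + 3*I/2)/Q'(1/3 + 3*I/2) = ((1/3 + 3*I/2)*sin(1/3 + 3*I/2))/(2/3 + 5*I/2) = (143/241 + 6*I/241)*sin(1/3 + 3*I/2)

Sum of residues inside C: (-98/241 + 6*I/241)*sin(1/3 + I) + (143/241 + 6*I/241)*sin(1/3 + 3*I/2)
∮_C f(z) dz = 2πi · ((-98/241 + 6*I/241)*sin(1/3 + I) + (143/241 + 6*I/241)*sin(1/3 + 3*I/2)) = pi*(-12/241 - 196*I/241)*sin(1/3 + I) + pi*(-12/241 + 286*I/241)*sin(1/3 + 3*I/2)

Final answer: pi*(-12/241 - 196*I/241)*sin(1/3 + I) + pi*(-12/241 + 286*I/241)*sin(1/3 + 3*I/2)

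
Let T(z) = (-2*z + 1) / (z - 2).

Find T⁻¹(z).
Set w = T(z) = (-2*z + 1) / (z - 2) and solve for z:
  w*(z - 2) = -2*z + 1
  -2*w + z*(w + 2) - 1 = 0
  z*(w + 2) = 2*w + 1
  z = (-2*w - 1)/(-w - 2)
Renaming the variable, T⁻¹(z) = (-2*z - 1)/(-z - 2) = (2*z + 1)/(z + 2).
(Check: ad - bc = 3 ≠ 0, so T is invertible.)

Final answer: (2*z + 1)/(z + 2)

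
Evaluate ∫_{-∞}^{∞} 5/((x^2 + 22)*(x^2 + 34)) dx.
Let f(z) = 5/((z^2 + 22)*(z^2 + 34)). The denominator has no real zeros and deg Q - deg P = 4 ≥ 2, so the integral of f over the upper semicircle |z| = R tends to 0 as R → ∞. Closing the contour in the upper half-plane,
  ∫_{-∞}^{∞} f(x) dx = 2πi · Σ Res(f, z_k)  over the poles with Im z_k > 0.

Zeros of the denominator: z^2 + 34 = 0 gives z = ±sqrt(34)*I; z^2 + 22 = 0 gives z = ±sqrt(22)*I.
Upper half-plane: z = sqrt(22)*I, z = sqrt(34)*I (simple).

Each pole is a simple zero of Q(z) = z^4 + 56*z^2 + 748, so Res(f, z₀) = P(z₀)/Q'(z₀) with P(z) = 5, Q'(z) = 4*z^3 + 112*z:
  Res(f, sqrt(22)*I) = (5)/(24*sqrt(22)*I) = -5*sqrt(22)*I/528
  Res(f, sqrt(34)*I) = (5)/(-24*sqrt(34)*I) = 5*sqrt(34)*I/816

Sum of residues: 5*I*(-17*sqrt(22) + 11*sqrt(34))/8976
∫_{-∞}^{∞} f(x) dx = 2πi · (5*I*(-17*sqrt(22) + 11*sqrt(34))/8976) = 5*pi*(-11*sqrt(34) + 17*sqrt(22))/4488

Final answer: 5*pi*(-11*sqrt(34) + 17*sqrt(22))/4488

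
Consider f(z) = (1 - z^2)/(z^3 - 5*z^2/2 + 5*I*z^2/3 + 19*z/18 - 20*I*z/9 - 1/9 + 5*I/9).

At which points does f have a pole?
{1/3, 2/3 - 2*I/3, 3/2 - I}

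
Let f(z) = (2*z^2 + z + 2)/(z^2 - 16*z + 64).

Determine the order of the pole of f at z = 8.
2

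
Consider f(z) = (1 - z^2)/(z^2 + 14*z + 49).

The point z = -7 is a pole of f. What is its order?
2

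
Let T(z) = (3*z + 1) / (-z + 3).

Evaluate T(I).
Substitute z = I:
  numerator:   3*(I) + 1 = 1 + 3*I
  denominator: -(I) + 3 = 3 - I
T(I) = (1 + 3*I)/(3 - I); multiplying numerator and denominator by the conjugate 3 + I gives (10*I)/10 = I

Final answer: I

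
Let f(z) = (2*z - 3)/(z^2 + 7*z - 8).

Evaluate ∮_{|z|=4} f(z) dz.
-2*I*pi/9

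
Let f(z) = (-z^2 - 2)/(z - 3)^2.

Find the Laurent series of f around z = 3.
Put w = z - (3), i.e. z = w + 3. The denominator is w^2, so it suffices to rewrite the numerator in powers of w.

P(z) = -z^2 - 2
P(w + 3) = -11 - 6*w - w^2

Dividing each term by w^2:
  f = -11/w^2 - 6/w - 1

Substituting back w = z - 3:
  f(z) = -11/(z - 3)^2 - 6/(z - 3) - 1

The series is finite because the numerator is a polynomial; the negative powers form the principal part, and the coefficient of 1/(z - 3) gives Res(f, 3) = -6.

Final answer: -11/(z - 3)^2 - 6/(z - 3) - 1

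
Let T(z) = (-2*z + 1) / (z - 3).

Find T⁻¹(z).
Set w = T(z) = (-2*z + 1) / (z - 3) and solve for z:
  w*(z - 3) = -2*z + 1
  -3*w + z*(w + 2) - 1 = 0
  z*(w + 2) = 3*w + 1
  z = (-3*w - 1)/(-w - 2)
Renaming the variable, T⁻¹(z) = (-3*z - 1)/(-z - 2) = (3*z + 1)/(z + 2).
(Check: ad - bc = 5 ≠ 0, so T is invertible.)

Final answer: (3*z + 1)/(z + 2)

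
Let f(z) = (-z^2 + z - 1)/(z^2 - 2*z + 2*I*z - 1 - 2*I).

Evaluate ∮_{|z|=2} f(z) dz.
-pi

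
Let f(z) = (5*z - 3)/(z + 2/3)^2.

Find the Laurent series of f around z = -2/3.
Put w = z - (-2/3), i.e. z = w - 2/3. The denominator is w^2, so it suffices to rewrite the numerator in powers of w.

P(z) = 5*z - 3
P(w - 2/3) = -19/3 + 5*w

Dividing each term by w^2:
  f = -19/(3*w^2) + 5/w

Substituting back w = z + 2/3:
  f(z) = -19/(3*(z + 2/3)^2) + 5/(z + 2/3)

The series is finite because the numerator is a polynomial; the negative powers form the principal part, and the coefficient of 1/(z + 2/3) gives Res(f, -2/3) = 5.

Final answer: -19/(3*(z + 2/3)^2) + 5/(z + 2/3)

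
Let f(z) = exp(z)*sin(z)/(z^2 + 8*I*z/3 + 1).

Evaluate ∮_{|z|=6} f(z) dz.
By the residue theorem, ∮_C f(z) dz = 2πi · (sum of the residues of f at the poles inside |z| = 6).

The denominator factors as (z + 3*I)*(z - I/3), so the singularities of f are simple poles at z = -3*I, z = I/3.
  |-3*I|² = 9 < 36 = 6², so this pole is inside the contour.
  |I/3|² = 1/9 < 36 = 6², so this pole is inside the contour.

With P(z) = exp(z)*sin(z) and Q(z) = z^2 + 8*I*z/3 + 1, each pole is simple, so Res(f, z₀) = P(z₀)/Q'(z₀) with Q'(z) = 2*z + 8*I/3.
  Res(f, -3*I) = P(-3*I)/Q'(-3*I) = (-I*exp(-3*I)*sinh(3))/(-10*I/3) = 3*exp(-3*I)*sinh(3)/10
  Res(f, I/3) = P(I/3)/Q'(I/3) = (I*exp(I/3)*sinh(1/3))/(10*I/3) = 3*exp(I/3)*sinh(1/3)/10

Sum of residues inside C: 3*exp(-3*I)*sinh(3)/10 + 3*exp(I/3)*sinh(1/3)/10
∮_C f(z) dz = 2πi · (3*exp(-3*I)*sinh(3)/10 + 3*exp(I/3)*sinh(1/3)/10) = 3*I*pi*exp(-3*I)*sinh(3)/5 + 3*I*pi*exp(I/3)*sinh(1/3)/5

Final answer: 3*I*pi*exp(-3*I)*sinh(3)/5 + 3*I*pi*exp(I/3)*sinh(1/3)/5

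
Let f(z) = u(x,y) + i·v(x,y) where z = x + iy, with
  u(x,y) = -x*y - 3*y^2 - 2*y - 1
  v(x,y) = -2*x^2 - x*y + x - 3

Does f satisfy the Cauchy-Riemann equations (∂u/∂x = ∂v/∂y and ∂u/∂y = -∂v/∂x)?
∂u/∂x = -y
∂v/∂y = -x
∂u/∂y = -x - 6*y - 2
∂v/∂x = -4*x - y + 1
∂u/∂x ≠ ∂v/∂y and ∂u/∂y ≠ -∂v/∂x; the Cauchy-Riemann equations are not satisfied, so f is not analytic.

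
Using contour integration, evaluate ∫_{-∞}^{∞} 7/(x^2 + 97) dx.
7*sqrt(97)*pi/97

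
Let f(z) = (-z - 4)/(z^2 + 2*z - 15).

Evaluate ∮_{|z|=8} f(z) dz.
By the residue theorem, ∮_C f(z) dz = 2πi · (sum of the residues of f at the poles inside |z| = 8).

The denominator factors as (z + 5)*(z - 3), so the singularities of f are simple poles at z = -5, z = 3.
  |-5|² = 25 < 64 = 8², so this pole is inside the contour.
  |3|² = 9 < 64 = 8², so this pole is inside the contour.

With P(z) = -z - 4 and Q(z) = z^2 + 2*z - 15, each pole is simple, so Res(f, z₀) = P(z₀)/Q'(z₀) with Q'(z) = 2*z + 2.
  Res(f, -5) = P(-5)/Q'(-5) = (1)/(-8) = -1/8
  Res(f, 3) = P(3)/Q'(3) = (-7)/(8) = -7/8

Sum of residues inside C: -1
∮_C f(z) dz = 2πi · (-1) = -2*I*pi

Final answer: -2*I*pi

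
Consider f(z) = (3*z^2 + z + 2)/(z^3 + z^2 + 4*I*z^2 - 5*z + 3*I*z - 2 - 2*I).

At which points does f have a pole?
{-1 - I, -2*I, -I}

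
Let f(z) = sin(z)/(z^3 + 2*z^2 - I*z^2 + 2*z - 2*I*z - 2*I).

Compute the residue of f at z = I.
Write f(z) = P(z)/Q(z) with P(z) = sin(z) and Q(z) = z^3 + 2*z^2 - I*z^2 + 2*z - 2*I*z - 2*I.
The denominator factors as Q(z) = (z - I)*(z + 1 - I)*(z + 1 + I), so z = I is a simple zero of Q and P is analytic there; z = I is therefore a simple pole and
  Res(f, z₀) = P(z₀)/Q'(z₀).

Q'(z) = 3*z^2 + 4*z - 2*I*z + 2 - 2*I, so Q'(I) = 1 + 2*I.
P(I) = I*sinh(1).

Res(f, I) = (I*sinh(1))/(1 + 2*I) = (2/5 + I/5)*sinh(1)

Final answer: (2/5 + I/5)*sinh(1)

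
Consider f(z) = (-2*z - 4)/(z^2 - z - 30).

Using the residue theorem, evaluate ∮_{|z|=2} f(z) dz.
By the residue theorem, ∮_C f(z) dz = 2πi · (sum of the residues of f at the poles inside |z| = 2).

The denominator factors as (z + 5)*(z - 6), so the singularities of f are simple poles at z = -5, z = 6.
  |-5|² = 25 > 4 = 2², so this pole is outside the contour.
  |6|² = 36 > 4 = 2², so this pole is outside the contour.

No pole lies inside the contour, so f is analytic on and inside C and the integral is 0 (Cauchy's theorem).

Final answer: 0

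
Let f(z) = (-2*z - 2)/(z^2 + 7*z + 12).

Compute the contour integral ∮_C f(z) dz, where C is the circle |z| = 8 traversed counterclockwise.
By the residue theorem, ∮_C f(z) dz = 2πi · (sum of the residues of f at the poles inside |z| = 8).

The denominator factors as (z + 3)*(z + 4), so the singularities of f are simple poles at z = -3, z = -4.
  |-3|² = 9 < 64 = 8², so this pole is inside the contour.
  |-4|² = 16 < 64 = 8², so this pole is inside the contour.

With P(z) = -2*z - 2 and Q(z) = z^2 + 7*z + 12, each pole is simple, so Res(f, z₀) = P(z₀)/Q'(z₀) with Q'(z) = 2*z + 7.
  Res(f, -3) = P(-3)/Q'(-3) = (4)/(1) = 4
  Res(f, -4) = P(-4)/Q'(-4) = (6)/(-1) = -6

Sum of residues inside C: -2
∮_C f(z) dz = 2πi · (-2) = -4*I*pi

Final answer: -4*I*pi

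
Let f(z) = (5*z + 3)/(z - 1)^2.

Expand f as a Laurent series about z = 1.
8/(z - 1)^2 + 5/(z - 1)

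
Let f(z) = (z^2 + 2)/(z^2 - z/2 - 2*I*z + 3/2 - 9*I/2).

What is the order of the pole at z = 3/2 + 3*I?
Factor the denominator:
  z^2 - z/2 - 2*I*z + 3/2 - 9*I/2 = (z - 3/2 - 3*I)*(z + 1 + I)

The numerator P(z) = z^2 + 2 has P(3/2 + 3*I) = -19/4 + 9*I ≠ 0, so no factor of (z - 3/2 - 3*I) cancels.
Near z = 3/2 + 3*I we can therefore write f(z) = g(z)/(z - 3/2 - 3*I) with g analytic at 3/2 + 3*I and g(3/2 + 3*I) ≠ 0 (g is the numerator divided by the remaining denominator factors).

Hence z = 3/2 + 3*I is a pole of order 1.

Final answer: 1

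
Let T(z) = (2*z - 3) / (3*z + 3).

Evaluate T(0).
-1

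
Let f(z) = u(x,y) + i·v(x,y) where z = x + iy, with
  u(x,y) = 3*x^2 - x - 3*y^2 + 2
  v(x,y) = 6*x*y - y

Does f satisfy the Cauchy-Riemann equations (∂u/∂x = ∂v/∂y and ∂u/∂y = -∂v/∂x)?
∂u/∂x = 6*x - 1
∂v/∂y = 6*x - 1
∂u/∂y = -6*y
∂v/∂x = 6*y
∂u/∂x = ∂v/∂y and ∂u/∂y = -∂v/∂x hold identically; f is analytic.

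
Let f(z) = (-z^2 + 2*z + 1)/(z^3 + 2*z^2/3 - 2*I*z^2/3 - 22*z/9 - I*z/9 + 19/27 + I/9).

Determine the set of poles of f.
The singularities of f are the zeros of the denominator. Factoring,
  z^3 + 2*z^2/3 - 2*I*z^2/3 - 22*z/9 - I*z/9 + 19/27 + I/9 = (z - 1 - I/3)*(z + 2 - I/3)*(z - 1/3)
so the candidates are z = 1 + I/3, z = -2 + I/3, z = 1/3.

Check the numerator P(z) = -z^2 + 2*z + 1 at each one:
  P(1 + I/3) = 19/9 ≠ 0, so z = 1 + I/3 is a (simple) pole.
  P(-2 + I/3) = -62/9 + 2*I ≠ 0, so z = -2 + I/3 is a (simple) pole.
  P(1/3) = 14/9 ≠ 0, so z = 1/3 is a (simple) pole.

Poles of f: {-2 + I/3, 1/3, 1 + I/3}

Final answer: {-2 + I/3, 1/3, 1 + I/3}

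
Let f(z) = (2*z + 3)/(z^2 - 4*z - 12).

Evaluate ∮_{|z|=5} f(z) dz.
By the residue theorem, ∮_C f(z) dz = 2πi · (sum of the residues of f at the poles inside |z| = 5).

The denominator factors as (z - 6)*(z + 2), so the singularities of f are simple poles at z = 6, z = -2.
  |6|² = 36 > 25 = 5², so this pole is outside the contour.
  |-2|² = 4 < 25 = 5², so this pole is inside the contour.

With P(z) = 2*z + 3 and Q(z) = z^2 - 4*z - 12, each pole is simple, so Res(f, z₀) = P(z₀)/Q'(z₀) with Q'(z) = 2*z - 4.
  Res(f, -2) = P(-2)/Q'(-2) = (-1)/(-8) = 1/8

∮_C f(z) dz = 2πi · (1/8) = I*pi/4

Final answer: I*pi/4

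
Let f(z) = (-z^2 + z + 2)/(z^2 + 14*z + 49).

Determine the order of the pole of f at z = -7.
Factor the denominator:
  z^2 + 14*z + 49 = (z + 7)^2

The numerator P(z) = -z^2 + z + 2 has P(-7) = -54 ≠ 0, so no factor of (z + 7) cancels.
Near z = -7 we can therefore write f(z) = g(z)/(z + 7)^2 with g analytic at -7 and g(-7) ≠ 0 (g is just the numerator).

Hence z = -7 is a pole of order 2.

Final answer: 2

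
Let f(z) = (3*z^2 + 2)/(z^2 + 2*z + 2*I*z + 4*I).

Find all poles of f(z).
The singularities of f are the zeros of the denominator. Factoring,
  z^2 + 2*z + 2*I*z + 4*I = (z + 2)*(z + 2*I)
so the candidates are z = -2, z = -2*I.

Check the numerator P(z) = 3*z^2 + 2 at each one:
  P(-2) = 14 ≠ 0, so z = -2 is a (simple) pole.
  P(-2*I) = -10 ≠ 0, so z = -2*I is a (simple) pole.

Poles of f: {-2, -2*I}

Final answer: {-2, -2*I}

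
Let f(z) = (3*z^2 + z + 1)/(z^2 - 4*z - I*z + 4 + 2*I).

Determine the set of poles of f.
The singularities of f are the zeros of the denominator. Factoring,
  z^2 - 4*z - I*z + 4 + 2*I = (z - 2)*(z - 2 - I)
so the candidates are z = 2, z = 2 + I.

Check the numerator P(z) = 3*z^2 + z + 1 at each one:
  P(2) = 15 ≠ 0, so z = 2 is a (simple) pole.
  P(2 + I) = 12 + 13*I ≠ 0, so z = 2 + I is a (simple) pole.

Poles of f: {2, 2 + I}

Final answer: {2, 2 + I}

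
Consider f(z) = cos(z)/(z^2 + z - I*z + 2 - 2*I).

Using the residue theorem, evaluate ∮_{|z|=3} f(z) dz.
By the residue theorem, ∮_C f(z) dz = 2πi · (sum of the residues of f at the poles inside |z| = 3).

The denominator factors as (z - 2*I)*(z + 1 + I), so the singularities of f are simple poles at z = 2*I, z = -1 - I.
  |2*I|² = 4 < 9 = 3², so this pole is inside the contour.
  |-1 - I|² = 2 < 9 = 3², so this pole is inside the contour.

With P(z) = cos(z) and Q(z) = z^2 + z - I*z + 2 - 2*I, each pole is simple, so Res(f, z₀) = P(z₀)/Q'(z₀) with Q'(z) = 2*z + 1 - I.
  Res(f, 2*I) = P(2*I)/Q'(2*I) = (cosh(2))/(1 + 3*I) = (1/10 - 3*I/10)*cosh(2)
  Res(f, -1 - I) = P(-1 - I)/Q'(-1 - I) = (cos(1 + I))/(-1 - 3*I) = (-1/10 + 3*I/10)*cos(1 + I)

Sum of residues inside C: (1/10 - 3*I/10)*cosh(2) + (-1/10 + 3*I/10)*cos(1 + I)
∮_C f(z) dz = 2πi · ((1/10 - 3*I/10)*cosh(2) + (-1/10 + 3*I/10)*cos(1 + I)) = pi*(-3/5 - I/5)*cos(1 + I) + pi*(3/5 + I/5)*cosh(2)

Final answer: pi*(-3/5 - I/5)*cos(1 + I) + pi*(3/5 + I/5)*cosh(2)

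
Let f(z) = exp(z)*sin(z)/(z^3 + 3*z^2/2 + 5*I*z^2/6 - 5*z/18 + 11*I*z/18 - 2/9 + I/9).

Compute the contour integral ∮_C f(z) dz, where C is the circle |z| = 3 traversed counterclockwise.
By the residue theorem, ∮_C f(z) dz = 2πi · (sum of the residues of f at the poles inside |z| = 3).

The denominator factors as (z + 1/3)*(z + 3/2 + I/2)*(z - 1/3 + I/3), so the singularities of f are simple poles at z = -1/3, z = -3/2 - I/2, z = 1/3 - I/3.
  |-1/3|² = 1/9 < 9 = 3², so this pole is inside the contour.
  |-3/2 - I/2|² = 5/2 < 9 = 3², so this pole is inside the contour.
  |1/3 - I/3|² = 2/9 < 9 = 3², so this pole is inside the contour.

With P(z) = exp(z)*sin(z) and Q(z) = z^3 + 3*z^2/2 + 5*I*z^2/6 - 5*z/18 + 11*I*z/18 - 2/9 + I/9, each pole is simple, so Res(f, z₀) = P(z₀)/Q'(z₀) with Q'(z) = 3*z^2 + 3*z + 5*I*z/3 - 5/18 + 11*I/18.
  Res(f, -1/3) = P(-1/3)/Q'(-1/3) = (-exp(-1/3)*sin(1/3))/(-17/18 + I/18) = (153/145 + 9*I/145)*exp(-1/3)*sin(1/3)
  Res(f, -3/2 - I/2) = P(-3/2 - I/2)/Q'(-3/2 - I/2) = (-exp(-3/2 - I/2)*sin(3/2 + I/2))/(37/18 + 10*I/9) = (-666/1769 + 360*I/1769)*exp(-3/2 - I/2)*sin(3/2 + I/2)
  Res(f, 1/3 - I/3) = P(1/3 - I/3)/Q'(1/3 - I/3) = (exp(1/3 - I/3)*sin(1/3 - I/3))/(23/18 - I/2) = (207/305 + 81*I/305)*exp(1/3 - I/3)*sin(1/3 - I/3)

Sum of residues inside C: (207/305 + 81*I/305)*exp(1/3 - I/3)*sin(1/3 - I/3) + (153/145 + 9*I/145)*exp(-1/3)*sin(1/3) + (-666/1769 + 360*I/1769)*exp(-3/2 - I/2)*sin(3/2 + I/2)
∮_C f(z) dz = 2πi · ((207/305 + 81*I/305)*exp(1/3 - I/3)*sin(1/3 - I/3) + (153/145 + 9*I/145)*exp(-1/3)*sin(1/3) + (-666/1769 + 360*I/1769)*exp(-3/2 - I/2)*sin(3/2 + I/2)) = pi*(-720/1769 - 1332*I/1769)*exp(-3/2 - I/2)*sin(3/2 + I/2) + pi*(-18/145 + 306*I/145)*exp(-1/3)*sin(1/3) + pi*(-162/305 + 414*I/305)*exp(1/3 - I/3)*sin(1/3 - I/3)

Final answer: pi*(-720/1769 - 1332*I/1769)*exp(-3/2 - I/2)*sin(3/2 + I/2) + pi*(-18/145 + 306*I/145)*exp(-1/3)*sin(1/3) + pi*(-162/305 + 414*I/305)*exp(1/3 - I/3)*sin(1/3 - I/3)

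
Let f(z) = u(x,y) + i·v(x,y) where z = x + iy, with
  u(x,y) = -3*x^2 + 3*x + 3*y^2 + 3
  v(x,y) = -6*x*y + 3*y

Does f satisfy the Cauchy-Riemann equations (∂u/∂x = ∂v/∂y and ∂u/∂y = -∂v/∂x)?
∂u/∂x = 3 - 6*x
∂v/∂y = 3 - 6*x
∂u/∂y = 6*y
∂v/∂x = -6*y
∂u/∂x = ∂v/∂y and ∂u/∂y = -∂v/∂x hold identically; f is analytic.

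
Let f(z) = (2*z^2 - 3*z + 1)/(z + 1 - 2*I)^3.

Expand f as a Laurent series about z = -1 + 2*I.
Put w = z - (-1 + 2*I), i.e. z = w - 1 + 2*I. The denominator is w^3, so it suffices to rewrite the numerator in powers of w.

P(z) = 2*z^2 - 3*z + 1
P(w - 1 + 2*I) = -2 - 14*I + (-7 + 8*I)*w + 2*w^2

Dividing each term by w^3:
  f = (-2 - 14*I)/w^3 + (-7 + 8*I)/w^2 + 2/w

Substituting back w = z + 1 - 2*I:
  f(z) = (-2 - 14*I)/(z + 1 - 2*I)^3 + (-7 + 8*I)/(z + 1 - 2*I)^2 + 2/(z + 1 - 2*I)

The series is finite because the numerator is a polynomial; the negative powers form the principal part, and the coefficient of 1/(z + 1 - 2*I) gives Res(f, -1 + 2*I) = 2.

Final answer: (-2 - 14*I)/(z + 1 - 2*I)^3 + (-7 + 8*I)/(z + 1 - 2*I)^2 + 2/(z + 1 - 2*I)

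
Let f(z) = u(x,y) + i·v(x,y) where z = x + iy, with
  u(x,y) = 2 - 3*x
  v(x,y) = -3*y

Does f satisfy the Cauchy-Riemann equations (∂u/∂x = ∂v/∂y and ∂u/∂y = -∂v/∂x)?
∂u/∂x = -3
∂v/∂y = -3
∂u/∂y = 0
∂v/∂x = 0
∂u/∂x = ∂v/∂y and ∂u/∂y = -∂v/∂x hold identically; f is analytic.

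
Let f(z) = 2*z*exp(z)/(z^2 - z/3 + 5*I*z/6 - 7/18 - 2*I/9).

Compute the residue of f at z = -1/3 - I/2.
(30/37 + 32*I/37)*exp(-1/3 - I/2)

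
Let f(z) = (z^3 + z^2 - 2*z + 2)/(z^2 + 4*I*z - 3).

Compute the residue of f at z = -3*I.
-33/2 - 7*I/2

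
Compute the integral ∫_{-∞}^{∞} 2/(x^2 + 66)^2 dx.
sqrt(66)*pi/4356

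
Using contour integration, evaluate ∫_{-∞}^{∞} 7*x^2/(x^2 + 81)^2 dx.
7*pi/18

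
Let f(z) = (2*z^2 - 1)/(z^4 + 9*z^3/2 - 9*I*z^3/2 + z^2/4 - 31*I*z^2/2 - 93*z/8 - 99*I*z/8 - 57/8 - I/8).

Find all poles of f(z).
The singularities of f are the zeros of the denominator. Factoring,
  z^4 + 9*z^3/2 - 9*I*z^3/2 + z^2/4 - 31*I*z^2/2 - 93*z/8 - 99*I*z/8 - 57/8 - I/8 = (z + 1 - 2*I)*(z + 3/2 - I/2)*(z + 1/2 - I)*(z + 3/2 - I)
so the candidates are z = -1 + 2*I, z = -3/2 + I/2, z = -1/2 + I, z = -3/2 + I.

Check the numerator P(z) = 2*z^2 - 1 at each one:
  P(-1 + 2*I) = -7 - 8*I ≠ 0, so z = -1 + 2*I is a (simple) pole.
  P(-3/2 + I/2) = 3 - 3*I ≠ 0, so z = -3/2 + I/2 is a (simple) pole.
  P(-1/2 + I) = -5/2 - 2*I ≠ 0, so z = -1/2 + I is a (simple) pole.
  P(-3/2 + I) = 3/2 - 6*I ≠ 0, so z = -3/2 + I is a (simple) pole.

Poles of f: {-3/2 + I/2, -3/2 + I, -1 + 2*I, -1/2 + I}

Final answer: {-3/2 + I/2, -3/2 + I, -1 + 2*I, -1/2 + I}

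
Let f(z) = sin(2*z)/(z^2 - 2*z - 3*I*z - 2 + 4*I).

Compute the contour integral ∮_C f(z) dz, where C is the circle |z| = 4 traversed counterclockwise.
By the residue theorem, ∮_C f(z) dz = 2πi · (sum of the residues of f at the poles inside |z| = 4).

The denominator factors as (z - 2 - I)*(z - 2*I), so the singularities of f are simple poles at z = 2 + I, z = 2*I.
  |2 + I|² = 5 < 16 = 4², so this pole is inside the contour.
  |2*I|² = 4 < 16 = 4², so this pole is inside the contour.

With P(z) = sin(2*z) and Q(z) = z^2 - 2*z - 3*I*z - 2 + 4*I, each pole is simple, so Res(f, z₀) = P(z₀)/Q'(z₀) with Q'(z) = 2*z - 2 - 3*I.
  Res(f, 2 + I) = P(2 + I)/Q'(2 + I) = (sin(4 + 2*I))/(2 - I) = (2/5 + I/5)*sin(4 + 2*I)
  Res(f, 2*I) = P(2*I)/Q'(2*I) = (I*sinh(4))/(-2 + I) = (1/5 - 2*I/5)*sinh(4)

Sum of residues inside C: (1/5 - 2*I/5)*sinh(4) + (2/5 + I/5)*sin(4 + 2*I)
∮_C f(z) dz = 2πi · ((1/5 - 2*I/5)*sinh(4) + (2/5 + I/5)*sin(4 + 2*I)) = pi*(-2/5 + 4*I/5)*sin(4 + 2*I) + pi*(4/5 + 2*I/5)*sinh(4)

Final answer: pi*(-2/5 + 4*I/5)*sin(4 + 2*I) + pi*(4/5 + 2*I/5)*sinh(4)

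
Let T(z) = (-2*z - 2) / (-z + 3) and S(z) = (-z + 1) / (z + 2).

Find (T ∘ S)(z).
(T ∘ S)(z) = T(S(z)) = ((-2)*S(z) + (-2))/((-1)*S(z) + (3)). Multiply numerator and denominator by z + 2:
  numerator:   (-2)*(-z + 1) + (-2)*(z + 2) = -6
  denominator: (-1)*(-z + 1) + (3)*(z + 2) = 4*z + 5
(T ∘ S)(z) = -6/(4*z + 5)

Final answer: -6/(4*z + 5)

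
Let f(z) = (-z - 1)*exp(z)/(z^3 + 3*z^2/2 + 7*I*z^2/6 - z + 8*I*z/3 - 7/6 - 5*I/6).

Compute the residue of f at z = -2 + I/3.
Write f(z) = P(z)/Q(z) with P(z) = (-z - 1)*exp(z) and Q(z) = z^3 + 3*z^2/2 + 7*I*z^2/6 - z + 8*I*z/3 - 7/6 - 5*I/6.
The denominator factors as Q(z) = (z + 2 - I/3)*(z + I)*(z - 1/2 + I/2), so z = -2 + I/3 is a simple zero of Q and P is analytic there; z = -2 + I/3 is therefore a simple pole and
  Res(f, z₀) = P(z₀)/Q'(z₀).

Q'(z) = 3*z^2 + 3*z + 7*I*z/3 - 1 + 8*I/3, so Q'(-2 + I/3) = 35/9 - 5*I.
P(-2 + I/3) = (1 - I/3)*exp(-2 + I/3).

Res(f, -2 + I/3) = ((1 - I/3)*exp(-2 + I/3))/(35/9 - 5*I) = (9/65 + 6*I/65)*exp(-2 + I/3)

Final answer: (9/65 + 6*I/65)*exp(-2 + I/3)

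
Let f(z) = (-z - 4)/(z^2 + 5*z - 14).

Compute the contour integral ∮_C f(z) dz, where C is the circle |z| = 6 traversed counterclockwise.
By the residue theorem, ∮_C f(z) dz = 2πi · (sum of the residues of f at the poles inside |z| = 6).

The denominator factors as (z + 7)*(z - 2), so the singularities of f are simple poles at z = -7, z = 2.
  |-7|² = 49 > 36 = 6², so this pole is outside the contour.
  |2|² = 4 < 36 = 6², so this pole is inside the contour.

With P(z) = -z - 4 and Q(z) = z^2 + 5*z - 14, each pole is simple, so Res(f, z₀) = P(z₀)/Q'(z₀) with Q'(z) = 2*z + 5.
  Res(f, 2) = P(2)/Q'(2) = (-6)/(9) = -2/3

∮_C f(z) dz = 2πi · (-2/3) = -4*I*pi/3

Final answer: -4*I*pi/3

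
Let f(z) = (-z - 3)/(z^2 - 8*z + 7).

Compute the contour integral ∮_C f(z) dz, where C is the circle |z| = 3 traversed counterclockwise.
By the residue theorem, ∮_C f(z) dz = 2πi · (sum of the residues of f at the poles inside |z| = 3).

The denominator factors as (z - 1)*(z - 7), so the singularities of f are simple poles at z = 1, z = 7.
  |1|² = 1 < 9 = 3², so this pole is inside the contour.
  |7|² = 49 > 9 = 3², so this pole is outside the contour.

With P(z) = -z - 3 and Q(z) = z^2 - 8*z + 7, each pole is simple, so Res(f, z₀) = P(z₀)/Q'(z₀) with Q'(z) = 2*z - 8.
  Res(f, 1) = P(1)/Q'(1) = (-4)/(-6) = 2/3

∮_C f(z) dz = 2πi · (2/3) = 4*I*pi/3

Final answer: 4*I*pi/3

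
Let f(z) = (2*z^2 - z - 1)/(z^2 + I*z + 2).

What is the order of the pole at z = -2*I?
Factor the denominator:
  z^2 + I*z + 2 = (z + 2*I)*(z - I)

The numerator P(z) = 2*z^2 - z - 1 has P(-2*I) = -9 + 2*I ≠ 0, so no factor of (z + 2*I) cancels.
Near z = -2*I we can therefore write f(z) = g(z)/(z + 2*I) with g analytic at -2*I and g(-2*I) ≠ 0 (g is the numerator divided by the remaining denominator factors).

Hence z = -2*I is a pole of order 1.

Final answer: 1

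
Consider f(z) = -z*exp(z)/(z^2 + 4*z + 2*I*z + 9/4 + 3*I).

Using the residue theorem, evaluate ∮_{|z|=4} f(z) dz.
By the residue theorem, ∮_C f(z) dz = 2πi · (sum of the residues of f at the poles inside |z| = 4).

The denominator factors as (z + 1 + I/2)*(z + 3 + 3*I/2), so the singularities of f are simple poles at z = -1 - I/2, z = -3 - 3*I/2.
  |-1 - I/2|² = 5/4 < 16 = 4², so this pole is inside the contour.
  |-3 - 3*I/2|² = 45/4 < 16 = 4², so this pole is inside the contour.

With P(z) = -z*exp(z) and Q(z) = z^2 + 4*z + 2*I*z + 9/4 + 3*I, each pole is simple, so Res(f, z₀) = P(z₀)/Q'(z₀) with Q'(z) = 2*z + 4 + 2*I.
  Res(f, -1 - I/2) = P(-1 - I/2)/Q'(-1 - I/2) = ((1 + I/2)*exp(-1 - I/2))/(2 + I) = exp(-1 - I/2)/2
  Res(f, -3 - 3*I/2) = P(-3 - 3*I/2)/Q'(-3 - 3*I/2) = ((3 + 3*I/2)*exp(-3 - 3*I/2))/(-2 - I) = -3*exp(-3 - 3*I/2)/2

Sum of residues inside C: exp(-1 - I/2)/2 - 3*exp(-3 - 3*I/2)/2
∮_C f(z) dz = 2πi · (exp(-1 - I/2)/2 - 3*exp(-3 - 3*I/2)/2) = -3*I*pi*exp(-3 - 3*I/2) + I*pi*exp(-1 - I/2)

Final answer: -3*I*pi*exp(-3 - 3*I/2) + I*pi*exp(-1 - I/2)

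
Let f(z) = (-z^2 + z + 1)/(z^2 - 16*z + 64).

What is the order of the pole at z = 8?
2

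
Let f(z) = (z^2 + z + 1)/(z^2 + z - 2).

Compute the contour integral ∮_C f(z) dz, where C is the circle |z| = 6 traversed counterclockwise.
By the residue theorem, ∮_C f(z) dz = 2πi · (sum of the residues of f at the poles inside |z| = 6).

The denominator factors as (z - 1)*(z + 2), so the singularities of f are simple poles at z = 1, z = -2.
  |1|² = 1 < 36 = 6², so this pole is inside the contour.
  |-2|² = 4 < 36 = 6², so this pole is inside the contour.

With P(z) = z^2 + z + 1 and Q(z) = z^2 + z - 2, each pole is simple, so Res(f, z₀) = P(z₀)/Q'(z₀) with Q'(z) = 2*z + 1.
  Res(f, 1) = P(1)/Q'(1) = (3)/(3) = 1
  Res(f, -2) = P(-2)/Q'(-2) = (3)/(-3) = -1

Sum of residues inside C: 0
∮_C f(z) dz = 2πi · (0) = 0

Final answer: 0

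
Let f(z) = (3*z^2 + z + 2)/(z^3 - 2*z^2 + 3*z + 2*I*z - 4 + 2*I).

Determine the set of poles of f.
The singularities of f are the zeros of the denominator. Factoring,
  z^3 - 2*z^2 + 3*z + 2*I*z - 4 + 2*I = (z - 2 + I)*(z - 2*I)*(z + I)
so the candidates are z = 2 - I, z = 2*I, z = -I.

Check the numerator P(z) = 3*z^2 + z + 2 at each one:
  P(2 - I) = 13 - 13*I ≠ 0, so z = 2 - I is a (simple) pole.
  P(2*I) = -10 + 2*I ≠ 0, so z = 2*I is a (simple) pole.
  P(-I) = -1 - I ≠ 0, so z = -I is a (simple) pole.

Poles of f: {-I, 2*I, 2 - I}

Final answer: {-I, 2*I, 2 - I}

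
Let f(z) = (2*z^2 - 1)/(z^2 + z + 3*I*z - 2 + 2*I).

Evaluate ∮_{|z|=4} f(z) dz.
By the residue theorem, ∮_C f(z) dz = 2πi · (sum of the residues of f at the poles inside |z| = 4).

The denominator factors as (z + 2*I)*(z + 1 + I), so the singularities of f are simple poles at z = -2*I, z = -1 - I.
  |-2*I|² = 4 < 16 = 4², so this pole is inside the contour.
  |-1 - I|² = 2 < 16 = 4², so this pole is inside the contour.

With P(z) = 2*z^2 - 1 and Q(z) = z^2 + z + 3*I*z - 2 + 2*I, each pole is simple, so Res(f, z₀) = P(z₀)/Q'(z₀) with Q'(z) = 2*z + 1 + 3*I.
  Res(f, -2*I) = P(-2*I)/Q'(-2*I) = (-9)/(1 - I) = -9/2 - 9*I/2
  Res(f, -1 - I) = P(-1 - I)/Q'(-1 - I) = (-1 + 4*I)/(-1 + I) = 5/2 - 3*I/2

Sum of residues inside C: -2 - 6*I
∮_C f(z) dz = 2πi · (-2 - 6*I) = pi*(12 - 4*I)

Final answer: pi*(12 - 4*I)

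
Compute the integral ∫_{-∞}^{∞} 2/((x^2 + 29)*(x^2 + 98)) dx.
Let f(z) = 2/((z^2 + 29)*(z^2 + 98)). The denominator has no real zeros and deg Q - deg P = 4 ≥ 2, so the integral of f over the upper semicircle |z| = R tends to 0 as R → ∞. Closing the contour in the upper half-plane,
  ∫_{-∞}^{∞} f(x) dx = 2πi · Σ Res(f, z_k)  over the poles with Im z_k > 0.

Zeros of the denominator: z^2 + 98 = 0 gives z = ±7*sqrt(2)*I; z^2 + 29 = 0 gives z = ±sqrt(29)*I.
Upper half-plane: z = 7*sqrt(2)*I, z = sqrt(29)*I (simple).

Each pole is a simple zero of Q(z) = z^4 + 127*z^2 + 2842, so Res(f, z₀) = P(z₀)/Q'(z₀) with P(z) = 2, Q'(z) = 4*z^3 + 254*z:
  Res(f, 7*sqrt(2)*I) = (2)/(-966*sqrt(2)*I) = sqrt(2)*I/966
  Res(f, sqrt(29)*I) = (2)/(138*sqrt(29)*I) = -sqrt(29)*I/2001

Sum of residues: I*(-sqrt(29)/2001 + sqrt(2)/966)
∫_{-∞}^{∞} f(x) dx = 2πi · (I*(-sqrt(29)/2001 + sqrt(2)/966)) = pi*(-29*sqrt(2) + 14*sqrt(29))/14007

Final answer: pi*(-29*sqrt(2) + 14*sqrt(29))/14007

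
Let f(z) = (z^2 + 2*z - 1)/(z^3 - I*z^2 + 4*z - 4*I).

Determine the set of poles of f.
The singularities of f are the zeros of the denominator. Factoring,
  z^3 - I*z^2 + 4*z - 4*I = (z - 2*I)*(z + 2*I)*(z - I)
so the candidates are z = 2*I, z = -2*I, z = I.

Check the numerator P(z) = z^2 + 2*z - 1 at each one:
  P(2*I) = -5 + 4*I ≠ 0, so z = 2*I is a (simple) pole.
  P(-2*I) = -5 - 4*I ≠ 0, so z = -2*I is a (simple) pole.
  P(I) = -2 + 2*I ≠ 0, so z = I is a (simple) pole.

Poles of f: {-2*I, I, 2*I}

Final answer: {-2*I, I, 2*I}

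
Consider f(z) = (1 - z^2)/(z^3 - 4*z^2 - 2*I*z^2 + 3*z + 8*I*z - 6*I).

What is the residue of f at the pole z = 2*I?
Write f(z) = P(z)/Q(z) with P(z) = 1 - z^2 and Q(z) = z^3 - 4*z^2 - 2*I*z^2 + 3*z + 8*I*z - 6*I.
The denominator factors as Q(z) = (z - 3)*(z - 2*I)*(z - 1), so z = 2*I is a simple zero of Q and P is analytic there; z = 2*I is therefore a simple pole and
  Res(f, z₀) = P(z₀)/Q'(z₀).

Q'(z) = 3*z^2 - 8*z - 4*I*z + 3 + 8*I, so Q'(2*I) = -1 - 8*I.
P(2*I) = 5.

Res(f, 2*I) = (5)/(-1 - 8*I) = -1/13 + 8*I/13

Final answer: -1/13 + 8*I/13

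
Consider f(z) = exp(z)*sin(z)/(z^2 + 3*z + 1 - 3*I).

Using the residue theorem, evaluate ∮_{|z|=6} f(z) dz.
By the residue theorem, ∮_C f(z) dz = 2πi · (sum of the residues of f at the poles inside |z| = 6).

The denominator factors as (z + 3 + I)*(z - I), so the singularities of f are simple poles at z = -3 - I, z = I.
  |-3 - I|² = 10 < 36 = 6², so this pole is inside the contour.
  |I|² = 1 < 36 = 6², so this pole is inside the contour.

With P(z) = exp(z)*sin(z) and Q(z) = z^2 + 3*z + 1 - 3*I, each pole is simple, so Res(f, z₀) = P(z₀)/Q'(z₀) with Q'(z) = 2*z + 3.
  Res(f, -3 - I) = P(-3 - I)/Q'(-3 - I) = (-exp(-3 - I)*sin(3 + I))/(-3 - 2*I) = (3/13 - 2*I/13)*exp(-3 - I)*sin(3 + I)
  Res(f, I) = P(I)/Q'(I) = (I*exp(I)*sinh(1))/(3 + 2*I) = (2/13 + 3*I/13)*exp(I)*sinh(1)

Sum of residues inside C: (3/13 - 2*I/13)*exp(-3 - I)*sin(3 + I) + (2/13 + 3*I/13)*exp(I)*sinh(1)
∮_C f(z) dz = 2πi · ((3/13 - 2*I/13)*exp(-3 - I)*sin(3 + I) + (2/13 + 3*I/13)*exp(I)*sinh(1)) = pi*(-6/13 + 4*I/13)*exp(I)*sinh(1) + pi*(4/13 + 6*I/13)*exp(-3 - I)*sin(3 + I)

Final answer: pi*(-6/13 + 4*I/13)*exp(I)*sinh(1) + pi*(4/13 + 6*I/13)*exp(-3 - I)*sin(3 + I)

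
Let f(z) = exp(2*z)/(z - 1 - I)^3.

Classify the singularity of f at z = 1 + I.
pole of order 3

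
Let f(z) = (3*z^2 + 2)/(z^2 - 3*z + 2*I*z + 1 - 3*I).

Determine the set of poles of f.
The singularities of f are the zeros of the denominator. Factoring,
  z^2 - 3*z + 2*I*z + 1 - 3*I = (z - 1 + I)*(z - 2 + I)
so the candidates are z = 1 - I, z = 2 - I.

Check the numerator P(z) = 3*z^2 + 2 at each one:
  P(1 - I) = 2 - 6*I ≠ 0, so z = 1 - I is a (simple) pole.
  P(2 - I) = 11 - 12*I ≠ 0, so z = 2 - I is a (simple) pole.

Poles of f: {1 - I, 2 - I}

Final answer: {1 - I, 2 - I}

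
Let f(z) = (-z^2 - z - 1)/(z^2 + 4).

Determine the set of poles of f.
The singularities of f are the zeros of the denominator. Factoring,
  z^2 + 4 = (z + 2*I)*(z - 2*I)
so the candidates are z = -2*I, z = 2*I.

Check the numerator P(z) = -z^2 - z - 1 at each one:
  P(-2*I) = 3 + 2*I ≠ 0, so z = -2*I is a (simple) pole.
  P(2*I) = 3 - 2*I ≠ 0, so z = 2*I is a (simple) pole.

Poles of f: {-2*I, 2*I}

Final answer: {-2*I, 2*I}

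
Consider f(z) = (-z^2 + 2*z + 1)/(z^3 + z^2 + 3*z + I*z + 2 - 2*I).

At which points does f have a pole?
The singularities of f are the zeros of the denominator. Factoring,
  z^3 + z^2 + 3*z + I*z + 2 - 2*I = (z + 1 - I)*(z - I)*(z + 2*I)
so the candidates are z = -1 + I, z = I, z = -2*I.

Check the numerator P(z) = -z^2 + 2*z + 1 at each one:
  P(-1 + I) = -1 + 4*I ≠ 0, so z = -1 + I is a (simple) pole.
  P(I) = 2 + 2*I ≠ 0, so z = I is a (simple) pole.
  P(-2*I) = 5 - 4*I ≠ 0, so z = -2*I is a (simple) pole.

Poles of f: {-1 + I, -2*I, I}

Final answer: {-1 + I, -2*I, I}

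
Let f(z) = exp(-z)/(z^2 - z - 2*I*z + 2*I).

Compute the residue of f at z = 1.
Write f(z) = P(z)/Q(z) with P(z) = exp(-z) and Q(z) = z^2 - z - 2*I*z + 2*I.
The denominator factors as Q(z) = (z - 1)*(z - 2*I), so z = 1 is a simple zero of Q and P is analytic there; z = 1 is therefore a simple pole and
  Res(f, z₀) = P(z₀)/Q'(z₀).

Q'(z) = 2*z - 1 - 2*I, so Q'(1) = 1 - 2*I.
P(1) = exp(-1).

Res(f, 1) = (exp(-1))/(1 - 2*I) = (1/5 + 2*I/5)*exp(-1)

Final answer: (1/5 + 2*I/5)*exp(-1)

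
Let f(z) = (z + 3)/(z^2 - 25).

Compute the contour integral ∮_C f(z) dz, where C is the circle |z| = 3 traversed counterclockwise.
0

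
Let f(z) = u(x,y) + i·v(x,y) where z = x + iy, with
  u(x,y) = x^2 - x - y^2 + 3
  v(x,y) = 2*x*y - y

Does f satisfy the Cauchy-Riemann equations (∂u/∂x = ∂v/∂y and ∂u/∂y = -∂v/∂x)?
∂u/∂x = 2*x - 1
∂v/∂y = 2*x - 1
∂u/∂y = -2*y
∂v/∂x = 2*y
∂u/∂x = ∂v/∂y and ∂u/∂y = -∂v/∂x hold identically; f is analytic.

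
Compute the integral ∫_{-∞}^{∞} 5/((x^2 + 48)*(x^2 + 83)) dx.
pi*(-12*sqrt(83) + 83*sqrt(3))/6972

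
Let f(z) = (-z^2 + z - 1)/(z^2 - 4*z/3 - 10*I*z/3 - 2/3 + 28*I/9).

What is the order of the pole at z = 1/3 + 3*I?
Factor the denominator:
  z^2 - 4*z/3 - 10*I*z/3 - 2/3 + 28*I/9 = (z - 1/3 - 3*I)*(z - 1 - I/3)

The numerator P(z) = -z^2 + z - 1 has P(1/3 + 3*I) = 74/9 + I ≠ 0, so no factor of (z - 1/3 - 3*I) cancels.
Near z = 1/3 + 3*I we can therefore write f(z) = g(z)/(z - 1/3 - 3*I) with g analytic at 1/3 + 3*I and g(1/3 + 3*I) ≠ 0 (g is the numerator divided by the remaining denominator factors).

Hence z = 1/3 + 3*I is a pole of order 1.

Final answer: 1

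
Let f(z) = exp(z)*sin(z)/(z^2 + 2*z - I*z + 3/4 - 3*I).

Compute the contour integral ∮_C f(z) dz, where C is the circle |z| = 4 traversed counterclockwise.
pi*(-1/2 + I/2)*exp(3*I/2)*sinh(3/2) + pi*(1/2 + I/2)*exp(-2 - I/2)*sin(2 + I/2)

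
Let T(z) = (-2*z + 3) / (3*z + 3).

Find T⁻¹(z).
(-3*z + 3)/(3*z + 2)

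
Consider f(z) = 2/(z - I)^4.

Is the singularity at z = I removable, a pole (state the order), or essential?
pole of order 4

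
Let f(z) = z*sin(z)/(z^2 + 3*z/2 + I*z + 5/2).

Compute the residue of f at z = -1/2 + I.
Write f(z) = P(z)/Q(z) with P(z) = z*sin(z) and Q(z) = z^2 + 3*z/2 + I*z + 5/2.
The denominator factors as Q(z) = (z + 1 + 2*I)*(z + 1/2 - I), so z = -1/2 + I is a simple zero of Q and P is analytic there; z = -1/2 + I is therefore a simple pole and
  Res(f, z₀) = P(z₀)/Q'(z₀).

Q'(z) = 2*z + 3/2 + I, so Q'(-1/2 + I) = 1/2 + 3*I.
P(-1/2 + I) = (1/2 - I)*sin(1/2 - I).

Res(f, -1/2 + I) = ((1/2 - I)*sin(1/2 - I))/(1/2 + 3*I) = (-11/37 - 8*I/37)*sin(1/2 - I)

Final answer: (-11/37 - 8*I/37)*sin(1/2 - I)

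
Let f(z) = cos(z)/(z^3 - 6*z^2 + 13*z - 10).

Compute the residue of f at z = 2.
Write f(z) = P(z)/Q(z) with P(z) = cos(z) and Q(z) = z^3 - 6*z^2 + 13*z - 10.
The denominator factors as Q(z) = (z - 2)*(z - 2 - I)*(z - 2 + I), so z = 2 is a simple zero of Q and P is analytic there; z = 2 is therefore a simple pole and
  Res(f, z₀) = P(z₀)/Q'(z₀).

Q'(z) = 3*z^2 - 12*z + 13, so Q'(2) = 1.
P(2) = cos(2).

Res(f, 2) = (cos(2))/(1) = cos(2)

Final answer: cos(2)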